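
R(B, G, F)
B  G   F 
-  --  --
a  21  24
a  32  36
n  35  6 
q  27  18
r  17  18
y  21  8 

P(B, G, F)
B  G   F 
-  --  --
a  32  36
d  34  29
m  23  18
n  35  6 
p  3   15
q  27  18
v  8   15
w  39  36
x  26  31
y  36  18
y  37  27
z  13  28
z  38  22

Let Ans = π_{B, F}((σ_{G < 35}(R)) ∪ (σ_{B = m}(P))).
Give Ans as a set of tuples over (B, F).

{(a, 24), (a, 36), (m, 18), (q, 18), (r, 18), (y, 8)}

Apply σ_{G < 35}; surviving tuples: {(a, 21, 24), (a, 32, 36), (q, 27, 18), (r, 17, 18), (y, 21, 8)}
Apply σ_{B = m}; surviving tuples: {(m, 23, 18)}
Union: {(a, 21, 24), (a, 32, 36), (q, 27, 18), (r, 17, 18), (y, 21, 8)} with {(m, 23, 18)} → {(a, 21, 24), (a, 32, 36), (m, 23, 18), (q, 27, 18), (r, 17, 18), (y, 21, 8)}
π_{B, F} gives {(a, 24), (a, 36), (m, 18), (q, 18), (r, 18), (y, 8)}.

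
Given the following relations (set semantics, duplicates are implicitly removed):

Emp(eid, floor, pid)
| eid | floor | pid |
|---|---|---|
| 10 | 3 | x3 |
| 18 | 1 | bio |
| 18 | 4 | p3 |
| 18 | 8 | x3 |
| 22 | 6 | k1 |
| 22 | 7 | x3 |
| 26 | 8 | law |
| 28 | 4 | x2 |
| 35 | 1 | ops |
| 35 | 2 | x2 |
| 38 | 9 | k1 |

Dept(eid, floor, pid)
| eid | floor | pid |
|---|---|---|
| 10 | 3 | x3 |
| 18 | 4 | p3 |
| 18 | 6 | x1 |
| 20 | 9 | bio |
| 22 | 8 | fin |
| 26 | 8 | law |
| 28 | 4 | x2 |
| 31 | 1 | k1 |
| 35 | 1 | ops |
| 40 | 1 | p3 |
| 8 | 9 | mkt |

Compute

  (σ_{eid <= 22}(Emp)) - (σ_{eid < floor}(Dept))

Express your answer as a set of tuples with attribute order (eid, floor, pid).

{(10, 3, x3), (18, 1, bio), (18, 4, p3), (18, 8, x3), (22, 6, k1), (22, 7, x3)}

Filtering on eid <= 22 leaves {(10, 3, x3), (18, 1, bio), (18, 4, p3), (18, 8, x3), (22, 6, k1), (22, 7, x3)}.
Filtering on eid < floor leaves {(8, 9, mkt)}.
Difference: {(10, 3, x3), (18, 1, bio), (18, 4, p3), (18, 8, x3), (22, 6, k1), (22, 7, x3)} with {(8, 9, mkt)} → {(10, 3, x3), (18, 1, bio), (18, 4, p3), (18, 8, x3), (22, 6, k1), (22, 7, x3)}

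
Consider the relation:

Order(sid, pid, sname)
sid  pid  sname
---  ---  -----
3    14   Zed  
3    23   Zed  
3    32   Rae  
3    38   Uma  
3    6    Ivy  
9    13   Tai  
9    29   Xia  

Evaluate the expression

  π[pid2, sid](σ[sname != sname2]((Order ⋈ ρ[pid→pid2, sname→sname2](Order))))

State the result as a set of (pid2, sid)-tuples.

ρ[pid→pid2, sname→sname2]: schema becomes (sid, pid2, sname2); tuples unchanged.
Order ⋈ ρ[pid→pid2, sname→sname2](Order) (natural join on sid): {(3, 14, Zed, 14, Zed), (3, 14, Zed, 23, Zed), (3, 14, Zed, 32, Rae), (3, 14, Zed, 38, Uma), (3, 14, Zed, 6, Ivy), (3, 23, Zed, 14, Zed), (3, 23, Zed, 23, Zed), (3, 23, Zed, 32, Rae), (3, 23, Zed, 38, Uma), (3, 23, Zed, 6, Ivy), (3, 32, Rae, 14, Zed), (3, 32, Rae, 23, Zed), (3, 32, Rae, 32, Rae), (3, 32, Rae, 38, Uma), (3, 32, Rae, 6, Ivy), (3, 38, Uma, 14, Zed), (3, 38, Uma, 23, Zed), (3, 38, Uma, 32, Rae), (3, 38, Uma, 38, Uma), (3, 38, Uma, 6, Ivy), (3, 6, Ivy, 14, Zed), (3, 6, Ivy, 23, Zed), (3, 6, Ivy, 32, Rae), (3, 6, Ivy, 38, Uma), (3, 6, Ivy, 6, Ivy), (9, 13, Tai, 13, Tai), (9, 13, Tai, 29, Xia), (9, 29, Xia, 13, Tai), (9, 29, Xia, 29, Xia)}
Filtering on sname != sname2 leaves {(3, 14, Zed, 32, Rae), (3, 14, Zed, 38, Uma), (3, 14, Zed, 6, Ivy), (3, 23, Zed, 32, Rae), (3, 23, Zed, 38, Uma), (3, 23, Zed, 6, Ivy), (3, 32, Rae, 14, Zed), (3, 32, Rae, 23, Zed), (3, 32, Rae, 38, Uma), (3, 32, Rae, 6, Ivy), (3, 38, Uma, 14, Zed), (3, 38, Uma, 23, Zed), (3, 38, Uma, 32, Rae), (3, 38, Uma, 6, Ivy), (3, 6, Ivy, 14, Zed), (3, 6, Ivy, 23, Zed), (3, 6, Ivy, 32, Rae), (3, 6, Ivy, 38, Uma), (9, 13, Tai, 29, Xia), (9, 29, Xia, 13, Tai)}.
π_{pid2, sid} gives {(13, 9), (14, 3), (23, 3), (29, 9), (32, 3), (38, 3), (6, 3)} (13 duplicate(s) eliminated).

{(13, 9), (14, 3), (23, 3), (29, 9), (32, 3), (38, 3), (6, 3)}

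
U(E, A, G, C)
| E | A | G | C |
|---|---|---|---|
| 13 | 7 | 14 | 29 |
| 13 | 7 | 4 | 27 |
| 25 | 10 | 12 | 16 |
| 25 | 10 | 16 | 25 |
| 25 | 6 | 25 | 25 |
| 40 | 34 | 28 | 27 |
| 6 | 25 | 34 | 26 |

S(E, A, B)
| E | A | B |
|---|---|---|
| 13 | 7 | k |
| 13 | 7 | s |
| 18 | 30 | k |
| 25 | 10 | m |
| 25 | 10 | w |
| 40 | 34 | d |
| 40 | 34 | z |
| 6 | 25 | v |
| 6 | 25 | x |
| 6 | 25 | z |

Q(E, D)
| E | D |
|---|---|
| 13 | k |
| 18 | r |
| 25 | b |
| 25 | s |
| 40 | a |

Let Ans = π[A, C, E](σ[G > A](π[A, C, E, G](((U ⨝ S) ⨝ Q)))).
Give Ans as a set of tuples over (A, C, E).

{(10, 16, 25), (10, 25, 25), (7, 29, 13)}

Natural join on E, A: {(13, 7, 14, 29, k), (13, 7, 14, 29, s), (13, 7, 4, 27, k), (13, 7, 4, 27, s), (25, 10, 12, 16, m), (25, 10, 12, 16, w), (25, 10, 16, 25, m), (25, 10, 16, 25, w), (40, 34, 28, 27, d), (40, 34, 28, 27, z), (6, 25, 34, 26, v), (6, 25, 34, 26, x), (6, 25, 34, 26, z)}
Natural join on E: {(13, 7, 14, 29, k, k), (13, 7, 14, 29, s, k), (13, 7, 4, 27, k, k), (13, 7, 4, 27, s, k), (25, 10, 12, 16, m, b), (25, 10, 12, 16, m, s), (25, 10, 12, 16, w, b), (25, 10, 12, 16, w, s), (25, 10, 16, 25, m, b), (25, 10, 16, 25, m, s), (25, 10, 16, 25, w, b), (25, 10, 16, 25, w, s), (40, 34, 28, 27, d, a), (40, 34, 28, 27, z, a)}
Keep only column(s) A, C, E, G (9 duplicate(s) eliminated): {(10, 16, 25, 12), (10, 25, 25, 16), (34, 27, 40, 28), (7, 27, 13, 4), (7, 29, 13, 14)}
σ[G > A]: keep tuples satisfying G > A → {(10, 16, 25, 12), (10, 25, 25, 16), (7, 29, 13, 14)}
Keep only column(s) A, C, E: {(10, 16, 25), (10, 25, 25), (7, 29, 13)}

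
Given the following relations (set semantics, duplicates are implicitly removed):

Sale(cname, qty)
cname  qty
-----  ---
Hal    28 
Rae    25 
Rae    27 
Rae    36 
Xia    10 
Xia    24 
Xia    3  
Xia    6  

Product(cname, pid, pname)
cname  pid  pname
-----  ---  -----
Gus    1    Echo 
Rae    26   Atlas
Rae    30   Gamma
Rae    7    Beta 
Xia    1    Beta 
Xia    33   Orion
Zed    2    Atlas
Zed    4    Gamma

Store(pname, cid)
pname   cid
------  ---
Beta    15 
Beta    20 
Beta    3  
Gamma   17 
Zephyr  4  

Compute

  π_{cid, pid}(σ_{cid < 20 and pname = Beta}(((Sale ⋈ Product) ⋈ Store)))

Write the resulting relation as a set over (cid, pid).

{(15, 1), (15, 7), (3, 1), (3, 7)}

Sale ⋈ Product (natural join on cname): {(Rae, 25, 26, Atlas), (Rae, 25, 30, Gamma), (Rae, 25, 7, Beta), (Rae, 27, 26, Atlas), (Rae, 27, 30, Gamma), (Rae, 27, 7, Beta), (Rae, 36, 26, Atlas), (Rae, 36, 30, Gamma), (Rae, 36, 7, Beta), (Xia, 10, 1, Beta), (Xia, 10, 33, Orion), (Xia, 24, 1, Beta), (Xia, 24, 33, Orion), (Xia, 3, 1, Beta), (Xia, 3, 33, Orion), (Xia, 6, 1, Beta), (Xia, 6, 33, Orion)}
(Sale ⋈ Product) ⋈ Store (natural join on pname): {(Rae, 25, 30, Gamma, 17), (Rae, 25, 7, Beta, 15), (Rae, 25, 7, Beta, 20), (Rae, 25, 7, Beta, 3), (Rae, 27, 30, Gamma, 17), (Rae, 27, 7, Beta, 15), (Rae, 27, 7, Beta, 20), (Rae, 27, 7, Beta, 3), (Rae, 36, 30, Gamma, 17), (Rae, 36, 7, Beta, 15), (Rae, 36, 7, Beta, 20), (Rae, 36, 7, Beta, 3), (Xia, 10, 1, Beta, 15), (Xia, 10, 1, Beta, 20), (Xia, 10, 1, Beta, 3), (Xia, 24, 1, Beta, 15), (Xia, 24, 1, Beta, 20), (Xia, 24, 1, Beta, 3), (Xia, 3, 1, Beta, 15), (Xia, 3, 1, Beta, 20), (Xia, 3, 1, Beta, 3), (Xia, 6, 1, Beta, 15), (Xia, 6, 1, Beta, 20), (Xia, 6, 1, Beta, 3)}
σ[cid < 20 and pname = Beta]: keep tuples satisfying cid < 20 and pname = Beta → {(Rae, 25, 7, Beta, 15), (Rae, 25, 7, Beta, 3), (Rae, 27, 7, Beta, 15), (Rae, 27, 7, Beta, 3), (Rae, 36, 7, Beta, 15), (Rae, 36, 7, Beta, 3), (Xia, 10, 1, Beta, 15), (Xia, 10, 1, Beta, 3), (Xia, 24, 1, Beta, 15), (Xia, 24, 1, Beta, 3), (Xia, 3, 1, Beta, 15), (Xia, 3, 1, Beta, 3), (Xia, 6, 1, Beta, 15), (Xia, 6, 1, Beta, 3)}
π_{cid, pid} gives {(15, 1), (15, 7), (3, 1), (3, 7)} (10 duplicate(s) eliminated).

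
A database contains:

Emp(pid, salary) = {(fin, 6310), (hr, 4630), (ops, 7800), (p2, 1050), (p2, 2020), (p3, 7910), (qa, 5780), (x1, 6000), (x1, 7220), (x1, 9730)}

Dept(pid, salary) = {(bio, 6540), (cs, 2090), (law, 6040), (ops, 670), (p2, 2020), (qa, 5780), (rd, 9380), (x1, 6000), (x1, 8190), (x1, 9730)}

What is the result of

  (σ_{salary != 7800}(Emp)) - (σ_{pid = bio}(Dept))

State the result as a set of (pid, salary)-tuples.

{(fin, 6310), (hr, 4630), (p2, 1050), (p2, 2020), (p3, 7910), (qa, 5780), (x1, 6000), (x1, 7220), (x1, 9730)}

Filtering on salary != 7800 leaves {(fin, 6310), (hr, 4630), (p2, 1050), (p2, 2020), (p3, 7910), (qa, 5780), (x1, 6000), (x1, 7220), (x1, 9730)}.
Filtering on pid = bio leaves {(bio, 6540)}.
Difference: {(fin, 6310), (hr, 4630), (p2, 1050), (p2, 2020), (p3, 7910), (qa, 5780), (x1, 6000), (x1, 7220), (x1, 9730)} with {(bio, 6540)} → {(fin, 6310), (hr, 4630), (p2, 1050), (p2, 2020), (p3, 7910), (qa, 5780), (x1, 6000), (x1, 7220), (x1, 9730)}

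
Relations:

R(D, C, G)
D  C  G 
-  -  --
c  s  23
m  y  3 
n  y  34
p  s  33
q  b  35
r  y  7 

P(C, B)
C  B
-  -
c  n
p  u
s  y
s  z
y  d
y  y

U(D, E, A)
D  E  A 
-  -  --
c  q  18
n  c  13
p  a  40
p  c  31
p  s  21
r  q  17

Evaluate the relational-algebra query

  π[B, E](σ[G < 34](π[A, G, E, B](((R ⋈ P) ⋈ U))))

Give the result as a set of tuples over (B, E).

{(d, q), (y, a), (y, c), (y, q), (y, s), (z, a), (z, c), (z, q), (z, s)}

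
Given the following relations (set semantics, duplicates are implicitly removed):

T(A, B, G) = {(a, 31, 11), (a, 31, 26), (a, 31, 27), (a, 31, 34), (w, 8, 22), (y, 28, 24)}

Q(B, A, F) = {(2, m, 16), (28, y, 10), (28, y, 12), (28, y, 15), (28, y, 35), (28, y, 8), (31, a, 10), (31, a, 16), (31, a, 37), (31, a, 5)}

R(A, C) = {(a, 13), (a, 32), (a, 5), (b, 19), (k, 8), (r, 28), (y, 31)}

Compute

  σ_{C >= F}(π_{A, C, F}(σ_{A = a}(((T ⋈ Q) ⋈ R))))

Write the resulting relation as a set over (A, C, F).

T ⋈ Q (natural join on A, B): {(a, 31, 11, 10), (a, 31, 11, 16), (a, 31, 11, 37), (a, 31, 11, 5), (a, 31, 26, 10), (a, 31, 26, 16), (a, 31, 26, 37), (a, 31, 26, 5), (a, 31, 27, 10), (a, 31, 27, 16), (a, 31, 27, 37), (a, 31, 27, 5), (a, 31, 34, 10), (a, 31, 34, 16), (a, 31, 34, 37), (a, 31, 34, 5), (y, 28, 24, 10), (y, 28, 24, 12), (y, 28, 24, 15), (y, 28, 24, 35), (y, 28, 24, 8)}
(T ⋈ Q) ⋈ R (natural join on A): {(a, 31, 11, 10, 13), (a, 31, 11, 10, 32), (a, 31, 11, 10, 5), (a, 31, 11, 16, 13), (a, 31, 11, 16, 32), (a, 31, 11, 16, 5), (a, 31, 11, 37, 13), (a, 31, 11, 37, 32), (a, 31, 11, 37, 5), (a, 31, 11, 5, 13), (a, 31, 11, 5, 32), (a, 31, 11, 5, 5), (a, 31, 26, 10, 13), (a, 31, 26, 10, 32), (a, 31, 26, 10, 5), (a, 31, 26, 16, 13), (a, 31, 26, 16, 32), (a, 31, 26, 16, 5), (a, 31, 26, 37, 13), (a, 31, 26, 37, 32), (a, 31, 26, 37, 5), (a, 31, 26, 5, 13), (a, 31, 26, 5, 32), (a, 31, 26, 5, 5), (a, 31, 27, 10, 13), (a, 31, 27, 10, 32), (a, 31, 27, 10, 5), (a, 31, 27, 16, 13), (a, 31, 27, 16, 32), (a, 31, 27, 16, 5), (a, 31, 27, 37, 13), (a, 31, 27, 37, 32), (a, 31, 27, 37, 5), (a, 31, 27, 5, 13), (a, 31, 27, 5, 32), (a, 31, 27, 5, 5), (a, 31, 34, 10, 13), (a, 31, 34, 10, 32), (a, 31, 34, 10, 5), (a, 31, 34, 16, 13), (a, 31, 34, 16, 32), (a, 31, 34, 16, 5), (a, 31, 34, 37, 13), (a, 31, 34, 37, 32), (a, 31, 34, 37, 5), (a, 31, 34, 5, 13), (a, 31, 34, 5, 32), (a, 31, 34, 5, 5), (y, 28, 24, 10, 31), (y, 28, 24, 12, 31), (y, 28, 24, 15, 31), (y, 28, 24, 35, 31), (y, 28, 24, 8, 31)}
Apply σ_{A = a}; surviving tuples: {(a, 31, 11, 10, 13), (a, 31, 11, 10, 32), (a, 31, 11, 10, 5), (a, 31, 11, 16, 13), (a, 31, 11, 16, 32), (a, 31, 11, 16, 5), (a, 31, 11, 37, 13), (a, 31, 11, 37, 32), (a, 31, 11, 37, 5), (a, 31, 11, 5, 13), (a, 31, 11, 5, 32), (a, 31, 11, 5, 5), (a, 31, 26, 10, 13), (a, 31, 26, 10, 32), (a, 31, 26, 10, 5), (a, 31, 26, 16, 13), (a, 31, 26, 16, 32), (a, 31, 26, 16, 5), (a, 31, 26, 37, 13), (a, 31, 26, 37, 32), (a, 31, 26, 37, 5), (a, 31, 26, 5, 13), (a, 31, 26, 5, 32), (a, 31, 26, 5, 5), (a, 31, 27, 10, 13), (a, 31, 27, 10, 32), (a, 31, 27, 10, 5), (a, 31, 27, 16, 13), (a, 31, 27, 16, 32), (a, 31, 27, 16, 5), (a, 31, 27, 37, 13), (a, 31, 27, 37, 32), (a, 31, 27, 37, 5), (a, 31, 27, 5, 13), (a, 31, 27, 5, 32), (a, 31, 27, 5, 5), (a, 31, 34, 10, 13), (a, 31, 34, 10, 32), (a, 31, 34, 10, 5), (a, 31, 34, 16, 13), (a, 31, 34, 16, 32), (a, 31, 34, 16, 5), (a, 31, 34, 37, 13), (a, 31, 34, 37, 32), (a, 31, 34, 37, 5), (a, 31, 34, 5, 13), (a, 31, 34, 5, 32), (a, 31, 34, 5, 5)}
π[A, C, F]: project onto (A, C, F) (36 duplicate(s) eliminated) → {(a, 13, 10), (a, 13, 16), (a, 13, 37), (a, 13, 5), (a, 32, 10), (a, 32, 16), (a, 32, 37), (a, 32, 5), (a, 5, 10), (a, 5, 16), (a, 5, 37), (a, 5, 5)}
Apply σ_{C >= F}; surviving tuples: {(a, 13, 10), (a, 13, 5), (a, 32, 10), (a, 32, 16), (a, 32, 5), (a, 5, 5)}

{(a, 13, 10), (a, 13, 5), (a, 32, 10), (a, 32, 16), (a, 32, 5), (a, 5, 5)}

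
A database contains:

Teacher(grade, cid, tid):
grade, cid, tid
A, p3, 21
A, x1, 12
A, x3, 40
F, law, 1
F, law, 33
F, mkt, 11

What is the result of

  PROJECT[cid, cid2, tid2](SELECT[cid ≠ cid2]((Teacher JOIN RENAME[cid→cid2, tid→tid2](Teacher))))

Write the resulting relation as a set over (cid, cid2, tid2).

{(law, mkt, 11), (mkt, law, 1), (mkt, law, 33), (p3, x1, 12), (p3, x3, 40), (x1, p3, 21), (x1, x3, 40), (x3, p3, 21), (x3, x1, 12)}

ρ[cid→cid2, tid→tid2]: schema becomes (grade, cid2, tid2); tuples unchanged.
Natural join on grade: {(A, p3, 21, p3, 21), (A, p3, 21, x1, 12), (A, p3, 21, x3, 40), (A, x1, 12, p3, 21), (A, x1, 12, x1, 12), (A, x1, 12, x3, 40), (A, x3, 40, p3, 21), (A, x3, 40, x1, 12), (A, x3, 40, x3, 40), (F, law, 1, law, 1), (F, law, 1, law, 33), (F, law, 1, mkt, 11), (F, law, 33, law, 1), (F, law, 33, law, 33), (F, law, 33, mkt, 11), (F, mkt, 11, law, 1), (F, mkt, 11, law, 33), (F, mkt, 11, mkt, 11)}
Selection cid ≠ cid2: {(A, p3, 21, x1, 12), (A, p3, 21, x3, 40), (A, x1, 12, p3, 21), (A, x1, 12, x3, 40), (A, x3, 40, p3, 21), (A, x3, 40, x1, 12), (F, law, 1, mkt, 11), (F, law, 33, mkt, 11), (F, mkt, 11, law, 1), (F, mkt, 11, law, 33)}
π_{cid, cid2, tid2} gives {(law, mkt, 11), (mkt, law, 1), (mkt, law, 33), (p3, x1, 12), (p3, x3, 40), (x1, p3, 21), (x1, x3, 40), (x3, p3, 21), (x3, x1, 12)} (1 duplicate(s) eliminated).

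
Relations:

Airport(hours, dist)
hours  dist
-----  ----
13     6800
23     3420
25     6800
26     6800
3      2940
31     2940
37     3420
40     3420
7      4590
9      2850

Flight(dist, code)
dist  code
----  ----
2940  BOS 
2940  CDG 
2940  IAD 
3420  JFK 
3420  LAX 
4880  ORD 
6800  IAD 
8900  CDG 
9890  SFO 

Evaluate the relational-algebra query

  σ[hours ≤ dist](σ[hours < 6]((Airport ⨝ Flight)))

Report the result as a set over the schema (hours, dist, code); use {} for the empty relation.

Airport ⋈ Flight (natural join on dist): {(13, 6800, IAD), (23, 3420, JFK), (23, 3420, LAX), (25, 6800, IAD), (26, 6800, IAD), (3, 2940, BOS), (3, 2940, CDG), (3, 2940, IAD), (31, 2940, BOS), (31, 2940, CDG), (31, 2940, IAD), (37, 3420, JFK), (37, 3420, LAX), (40, 3420, JFK), (40, 3420, LAX)}
Selection hours < 6: {(3, 2940, BOS), (3, 2940, CDG), (3, 2940, IAD)}
Selection hours ≤ dist: {(3, 2940, BOS), (3, 2940, CDG), (3, 2940, IAD)}

{(3, 2940, BOS), (3, 2940, CDG), (3, 2940, IAD)}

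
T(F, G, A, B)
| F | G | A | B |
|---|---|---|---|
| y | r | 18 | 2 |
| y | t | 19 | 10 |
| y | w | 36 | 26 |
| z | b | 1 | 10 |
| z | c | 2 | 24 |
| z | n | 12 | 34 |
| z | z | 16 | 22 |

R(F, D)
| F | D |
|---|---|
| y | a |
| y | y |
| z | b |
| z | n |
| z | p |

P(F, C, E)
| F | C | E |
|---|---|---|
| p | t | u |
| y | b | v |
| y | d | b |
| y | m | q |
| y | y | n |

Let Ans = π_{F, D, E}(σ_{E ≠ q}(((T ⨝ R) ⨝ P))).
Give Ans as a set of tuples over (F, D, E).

T ⋈ R (natural join on F): {(y, r, 18, 2, a), (y, r, 18, 2, y), (y, t, 19, 10, a), (y, t, 19, 10, y), (y, w, 36, 26, a), (y, w, 36, 26, y), (z, b, 1, 10, b), (z, b, 1, 10, n), (z, b, 1, 10, p), (z, c, 2, 24, b), (z, c, 2, 24, n), (z, c, 2, 24, p), (z, n, 12, 34, b), (z, n, 12, 34, n), (z, n, 12, 34, p), (z, z, 16, 22, b), (z, z, 16, 22, n), (z, z, 16, 22, p)}
(T ⨝ R) ⋈ P (natural join on F): {(y, r, 18, 2, a, b, v), (y, r, 18, 2, a, d, b), (y, r, 18, 2, a, m, q), (y, r, 18, 2, a, y, n), (y, r, 18, 2, y, b, v), (y, r, 18, 2, y, d, b), (y, r, 18, 2, y, m, q), (y, r, 18, 2, y, y, n), (y, t, 19, 10, a, b, v), (y, t, 19, 10, a, d, b), (y, t, 19, 10, a, m, q), (y, t, 19, 10, a, y, n), (y, t, 19, 10, y, b, v), (y, t, 19, 10, y, d, b), (y, t, 19, 10, y, m, q), (y, t, 19, 10, y, y, n), (y, w, 36, 26, a, b, v), (y, w, 36, 26, a, d, b), (y, w, 36, 26, a, m, q), (y, w, 36, 26, a, y, n), (y, w, 36, 26, y, b, v), (y, w, 36, 26, y, d, b), (y, w, 36, 26, y, m, q), (y, w, 36, 26, y, y, n)}
Selection E ≠ q: {(y, r, 18, 2, a, b, v), (y, r, 18, 2, a, d, b), (y, r, 18, 2, a, y, n), (y, r, 18, 2, y, b, v), (y, r, 18, 2, y, d, b), (y, r, 18, 2, y, y, n), (y, t, 19, 10, a, b, v), (y, t, 19, 10, a, d, b), (y, t, 19, 10, a, y, n), (y, t, 19, 10, y, b, v), (y, t, 19, 10, y, d, b), (y, t, 19, 10, y, y, n), (y, w, 36, 26, a, b, v), (y, w, 36, 26, a, d, b), (y, w, 36, 26, a, y, n), (y, w, 36, 26, y, b, v), (y, w, 36, 26, y, d, b), (y, w, 36, 26, y, y, n)}
Keep only column(s) F, D, E (12 duplicate(s) eliminated): {(y, a, b), (y, a, n), (y, a, v), (y, y, b), (y, y, n), (y, y, v)}

{(y, a, b), (y, a, n), (y, a, v), (y, y, b), (y, y, n), (y, y, v)}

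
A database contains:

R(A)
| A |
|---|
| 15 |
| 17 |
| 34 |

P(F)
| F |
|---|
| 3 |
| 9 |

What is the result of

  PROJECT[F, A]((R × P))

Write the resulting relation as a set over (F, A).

R × P: Cartesian product, 3·2 = 6 tuples over (A, F).
Keep only column(s) F, A: {(3, 15), (3, 17), (3, 34), (9, 15), (9, 17), (9, 34)}

{(3, 15), (3, 17), (3, 34), (9, 15), (9, 17), (9, 34)}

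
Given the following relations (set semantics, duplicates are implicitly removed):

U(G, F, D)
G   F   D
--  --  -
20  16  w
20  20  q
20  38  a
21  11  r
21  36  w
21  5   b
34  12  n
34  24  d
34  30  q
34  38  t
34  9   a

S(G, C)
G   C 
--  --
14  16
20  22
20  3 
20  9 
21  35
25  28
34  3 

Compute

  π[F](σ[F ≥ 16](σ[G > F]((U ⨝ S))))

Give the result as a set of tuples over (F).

Joining U and S on G yields {(20, 16, w, 22), (20, 16, w, 3), (20, 16, w, 9), (20, 20, q, 22), (20, 20, q, 3), (20, 20, q, 9), (20, 38, a, 22), (20, 38, a, 3), (20, 38, a, 9), (21, 11, r, 35), (21, 36, w, 35), (21, 5, b, 35), (34, 12, n, 3), (34, 24, d, 3), (34, 30, q, 3), (34, 38, t, 3), (34, 9, a, 3)}.
σ[G > F]: keep tuples satisfying G > F → {(20, 16, w, 22), (20, 16, w, 3), (20, 16, w, 9), (21, 11, r, 35), (21, 5, b, 35), (34, 12, n, 3), (34, 24, d, 3), (34, 30, q, 3), (34, 9, a, 3)}
σ[F ≥ 16]: keep tuples satisfying F ≥ 16 → {(20, 16, w, 22), (20, 16, w, 3), (20, 16, w, 9), (34, 24, d, 3), (34, 30, q, 3)}
π[F]: project onto (F) (2 duplicate(s) eliminated) → {16, 24, 30}

{16, 24, 30}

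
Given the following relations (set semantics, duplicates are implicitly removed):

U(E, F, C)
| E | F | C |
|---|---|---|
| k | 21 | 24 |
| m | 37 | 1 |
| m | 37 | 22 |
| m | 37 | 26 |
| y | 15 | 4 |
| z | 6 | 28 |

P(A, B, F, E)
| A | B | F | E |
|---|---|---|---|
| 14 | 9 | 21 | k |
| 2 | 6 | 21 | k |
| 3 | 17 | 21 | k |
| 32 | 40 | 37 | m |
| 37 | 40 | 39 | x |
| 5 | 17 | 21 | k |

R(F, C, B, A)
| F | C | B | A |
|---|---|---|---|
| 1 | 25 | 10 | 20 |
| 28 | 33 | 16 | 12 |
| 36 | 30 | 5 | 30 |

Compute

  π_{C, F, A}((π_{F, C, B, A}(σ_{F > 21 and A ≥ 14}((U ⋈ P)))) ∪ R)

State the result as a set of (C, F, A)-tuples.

U ⋈ P (natural join on E, F): {(k, 21, 24, 14, 9), (k, 21, 24, 2, 6), (k, 21, 24, 3, 17), (k, 21, 24, 5, 17), (m, 37, 1, 32, 40), (m, 37, 22, 32, 40), (m, 37, 26, 32, 40)}
Filtering on F > 21 and A ≥ 14 leaves {(m, 37, 1, 32, 40), (m, 37, 22, 32, 40), (m, 37, 26, 32, 40)}.
π_{F, C, B, A} gives {(37, 1, 40, 32), (37, 22, 40, 32), (37, 26, 40, 32)}.
Taking the union: {(1, 25, 10, 20), (28, 33, 16, 12), (36, 30, 5, 30), (37, 1, 40, 32), (37, 22, 40, 32), (37, 26, 40, 32)}
π_{C, F, A} gives {(1, 37, 32), (22, 37, 32), (25, 1, 20), (26, 37, 32), (30, 36, 30), (33, 28, 12)}.

{(1, 37, 32), (22, 37, 32), (25, 1, 20), (26, 37, 32), (30, 36, 30), (33, 28, 12)}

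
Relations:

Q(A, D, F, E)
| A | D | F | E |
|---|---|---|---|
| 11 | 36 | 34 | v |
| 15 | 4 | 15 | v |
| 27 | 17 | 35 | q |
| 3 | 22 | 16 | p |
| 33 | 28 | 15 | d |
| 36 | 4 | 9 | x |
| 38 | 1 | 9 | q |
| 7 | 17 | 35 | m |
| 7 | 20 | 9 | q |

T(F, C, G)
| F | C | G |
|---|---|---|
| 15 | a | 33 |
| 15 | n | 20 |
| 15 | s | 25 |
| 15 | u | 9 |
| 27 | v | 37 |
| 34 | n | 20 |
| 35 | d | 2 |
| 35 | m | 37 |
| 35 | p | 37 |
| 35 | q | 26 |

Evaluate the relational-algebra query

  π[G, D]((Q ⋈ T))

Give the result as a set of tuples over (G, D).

{(2, 17), (20, 28), (20, 36), (20, 4), (25, 28), (25, 4), (26, 17), (33, 28), (33, 4), (37, 17), (9, 28), (9, 4)}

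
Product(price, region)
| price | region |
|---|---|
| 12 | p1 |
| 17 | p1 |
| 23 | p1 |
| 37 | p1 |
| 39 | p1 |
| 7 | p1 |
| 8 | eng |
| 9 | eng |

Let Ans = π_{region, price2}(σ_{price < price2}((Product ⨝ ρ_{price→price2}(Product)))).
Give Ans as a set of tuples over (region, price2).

{(eng, 9), (p1, 12), (p1, 17), (p1, 23), (p1, 37), (p1, 39)}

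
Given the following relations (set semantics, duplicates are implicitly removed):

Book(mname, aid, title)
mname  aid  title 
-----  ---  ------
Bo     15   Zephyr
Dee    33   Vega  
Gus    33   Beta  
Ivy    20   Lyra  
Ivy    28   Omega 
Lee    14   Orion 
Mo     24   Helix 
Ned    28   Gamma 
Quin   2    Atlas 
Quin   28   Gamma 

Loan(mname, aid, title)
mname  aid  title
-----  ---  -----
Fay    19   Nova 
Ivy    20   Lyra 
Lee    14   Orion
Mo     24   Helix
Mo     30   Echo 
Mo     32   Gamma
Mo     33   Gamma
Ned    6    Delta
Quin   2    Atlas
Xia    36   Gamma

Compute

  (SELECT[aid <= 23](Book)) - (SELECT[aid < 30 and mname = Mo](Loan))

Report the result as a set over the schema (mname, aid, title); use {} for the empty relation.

{(Bo, 15, Zephyr), (Ivy, 20, Lyra), (Lee, 14, Orion), (Quin, 2, Atlas)}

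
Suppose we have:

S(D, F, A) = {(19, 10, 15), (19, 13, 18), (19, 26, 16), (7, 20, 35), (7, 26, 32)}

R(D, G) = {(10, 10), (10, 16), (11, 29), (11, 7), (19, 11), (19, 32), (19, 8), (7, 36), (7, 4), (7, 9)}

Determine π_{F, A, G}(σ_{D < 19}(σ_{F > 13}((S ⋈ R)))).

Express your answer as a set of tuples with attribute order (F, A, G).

{(20, 35, 36), (20, 35, 4), (20, 35, 9), (26, 32, 36), (26, 32, 4), (26, 32, 9)}

Joining S and R on D yields {(19, 10, 15, 11), (19, 10, 15, 32), (19, 10, 15, 8), (19, 13, 18, 11), (19, 13, 18, 32), (19, 13, 18, 8), (19, 26, 16, 11), (19, 26, 16, 32), (19, 26, 16, 8), (7, 20, 35, 36), (7, 20, 35, 4), (7, 20, 35, 9), (7, 26, 32, 36), (7, 26, 32, 4), (7, 26, 32, 9)}.
Filtering on F > 13 leaves {(19, 26, 16, 11), (19, 26, 16, 32), (19, 26, 16, 8), (7, 20, 35, 36), (7, 20, 35, 4), (7, 20, 35, 9), (7, 26, 32, 36), (7, 26, 32, 4), (7, 26, 32, 9)}.
Filtering on D < 19 leaves {(7, 20, 35, 36), (7, 20, 35, 4), (7, 20, 35, 9), (7, 26, 32, 36), (7, 26, 32, 4), (7, 26, 32, 9)}.
Keep only column(s) F, A, G: {(20, 35, 36), (20, 35, 4), (20, 35, 9), (26, 32, 36), (26, 32, 4), (26, 32, 9)}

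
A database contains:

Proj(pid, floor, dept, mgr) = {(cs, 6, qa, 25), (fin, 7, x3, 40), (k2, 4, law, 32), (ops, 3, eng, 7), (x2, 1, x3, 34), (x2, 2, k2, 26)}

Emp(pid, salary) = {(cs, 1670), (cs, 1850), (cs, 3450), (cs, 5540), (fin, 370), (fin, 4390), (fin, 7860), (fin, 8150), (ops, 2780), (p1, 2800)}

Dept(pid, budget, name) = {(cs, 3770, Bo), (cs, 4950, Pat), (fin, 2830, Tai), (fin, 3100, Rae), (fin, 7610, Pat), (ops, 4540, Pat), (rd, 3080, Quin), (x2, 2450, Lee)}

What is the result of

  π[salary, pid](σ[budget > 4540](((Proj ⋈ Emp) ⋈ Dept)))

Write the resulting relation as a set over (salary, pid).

Proj ⋈ Emp (natural join on pid): {(cs, 6, qa, 25, 1670), (cs, 6, qa, 25, 1850), (cs, 6, qa, 25, 3450), (cs, 6, qa, 25, 5540), (fin, 7, x3, 40, 370), (fin, 7, x3, 40, 4390), (fin, 7, x3, 40, 7860), (fin, 7, x3, 40, 8150), (ops, 3, eng, 7, 2780)}
(Proj ⋈ Emp) ⋈ Dept (natural join on pid): {(cs, 6, qa, 25, 1670, 3770, Bo), (cs, 6, qa, 25, 1670, 4950, Pat), (cs, 6, qa, 25, 1850, 3770, Bo), (cs, 6, qa, 25, 1850, 4950, Pat), (cs, 6, qa, 25, 3450, 3770, Bo), (cs, 6, qa, 25, 3450, 4950, Pat), (cs, 6, qa, 25, 5540, 3770, Bo), (cs, 6, qa, 25, 5540, 4950, Pat), (fin, 7, x3, 40, 370, 2830, Tai), (fin, 7, x3, 40, 370, 3100, Rae), (fin, 7, x3, 40, 370, 7610, Pat), (fin, 7, x3, 40, 4390, 2830, Tai), (fin, 7, x3, 40, 4390, 3100, Rae), (fin, 7, x3, 40, 4390, 7610, Pat), (fin, 7, x3, 40, 7860, 2830, Tai), (fin, 7, x3, 40, 7860, 3100, Rae), (fin, 7, x3, 40, 7860, 7610, Pat), (fin, 7, x3, 40, 8150, 2830, Tai), (fin, 7, x3, 40, 8150, 3100, Rae), (fin, 7, x3, 40, 8150, 7610, Pat), (ops, 3, eng, 7, 2780, 4540, Pat)}
Apply σ_{budget > 4540}; surviving tuples: {(cs, 6, qa, 25, 1670, 4950, Pat), (cs, 6, qa, 25, 1850, 4950, Pat), (cs, 6, qa, 25, 3450, 4950, Pat), (cs, 6, qa, 25, 5540, 4950, Pat), (fin, 7, x3, 40, 370, 7610, Pat), (fin, 7, x3, 40, 4390, 7610, Pat), (fin, 7, x3, 40, 7860, 7610, Pat), (fin, 7, x3, 40, 8150, 7610, Pat)}
Keep only column(s) salary, pid: {(1670, cs), (1850, cs), (3450, cs), (370, fin), (4390, fin), (5540, cs), (7860, fin), (8150, fin)}

{(1670, cs), (1850, cs), (3450, cs), (370, fin), (4390, fin), (5540, cs), (7860, fin), (8150, fin)}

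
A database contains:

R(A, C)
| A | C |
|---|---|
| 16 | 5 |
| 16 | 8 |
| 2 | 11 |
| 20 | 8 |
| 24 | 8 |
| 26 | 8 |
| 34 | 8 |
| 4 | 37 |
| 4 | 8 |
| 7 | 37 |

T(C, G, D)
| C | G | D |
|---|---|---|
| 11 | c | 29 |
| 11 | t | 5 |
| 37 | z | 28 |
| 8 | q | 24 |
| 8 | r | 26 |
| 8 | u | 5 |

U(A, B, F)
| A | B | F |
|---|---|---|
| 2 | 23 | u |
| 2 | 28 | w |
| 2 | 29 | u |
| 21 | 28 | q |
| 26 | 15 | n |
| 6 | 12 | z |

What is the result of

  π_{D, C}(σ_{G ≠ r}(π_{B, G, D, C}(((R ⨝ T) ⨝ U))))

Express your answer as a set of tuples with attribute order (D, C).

{(24, 8), (29, 11), (5, 11), (5, 8)}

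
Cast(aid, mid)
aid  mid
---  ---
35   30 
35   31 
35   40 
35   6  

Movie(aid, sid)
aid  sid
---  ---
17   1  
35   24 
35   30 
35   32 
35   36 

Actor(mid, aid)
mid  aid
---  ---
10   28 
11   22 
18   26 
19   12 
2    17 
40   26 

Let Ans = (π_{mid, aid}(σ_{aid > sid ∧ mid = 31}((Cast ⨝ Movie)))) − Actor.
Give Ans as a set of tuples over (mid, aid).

{(31, 35)}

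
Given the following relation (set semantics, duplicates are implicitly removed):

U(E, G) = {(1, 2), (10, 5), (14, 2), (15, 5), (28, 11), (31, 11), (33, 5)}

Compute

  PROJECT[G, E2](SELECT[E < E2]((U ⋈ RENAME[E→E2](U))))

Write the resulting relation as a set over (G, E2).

{(11, 31), (2, 14), (5, 15), (5, 33)}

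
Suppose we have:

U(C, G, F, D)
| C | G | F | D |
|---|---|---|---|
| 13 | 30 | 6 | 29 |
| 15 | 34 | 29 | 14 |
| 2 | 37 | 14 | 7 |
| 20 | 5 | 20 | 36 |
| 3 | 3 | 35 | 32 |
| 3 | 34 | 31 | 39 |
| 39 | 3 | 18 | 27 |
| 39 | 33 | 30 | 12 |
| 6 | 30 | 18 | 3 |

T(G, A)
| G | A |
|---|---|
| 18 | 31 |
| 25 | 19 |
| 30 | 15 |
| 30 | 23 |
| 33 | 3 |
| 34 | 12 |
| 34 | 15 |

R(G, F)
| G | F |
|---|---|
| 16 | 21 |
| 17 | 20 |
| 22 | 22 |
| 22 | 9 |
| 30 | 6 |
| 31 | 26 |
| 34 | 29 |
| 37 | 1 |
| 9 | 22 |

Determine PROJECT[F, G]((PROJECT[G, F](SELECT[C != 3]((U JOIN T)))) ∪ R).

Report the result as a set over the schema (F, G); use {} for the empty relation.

{(1, 37), (18, 30), (20, 17), (21, 16), (22, 22), (22, 9), (26, 31), (29, 34), (30, 33), (6, 30), (9, 22)}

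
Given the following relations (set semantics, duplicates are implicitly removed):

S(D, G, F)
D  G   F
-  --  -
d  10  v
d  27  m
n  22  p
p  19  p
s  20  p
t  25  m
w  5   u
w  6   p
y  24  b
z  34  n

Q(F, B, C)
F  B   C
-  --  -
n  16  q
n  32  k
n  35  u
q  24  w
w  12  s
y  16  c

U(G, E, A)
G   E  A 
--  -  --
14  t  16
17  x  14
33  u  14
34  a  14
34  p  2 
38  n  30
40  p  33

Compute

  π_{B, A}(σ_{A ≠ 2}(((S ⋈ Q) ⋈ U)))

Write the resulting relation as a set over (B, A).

{(16, 14), (32, 14), (35, 14)}

S ⋈ Q (natural join on F): {(z, 34, n, 16, q), (z, 34, n, 32, k), (z, 34, n, 35, u)}
(S ⋈ Q) ⋈ U (natural join on G): {(z, 34, n, 16, q, a, 14), (z, 34, n, 16, q, p, 2), (z, 34, n, 32, k, a, 14), (z, 34, n, 32, k, p, 2), (z, 34, n, 35, u, a, 14), (z, 34, n, 35, u, p, 2)}
Filtering on A ≠ 2 leaves {(z, 34, n, 16, q, a, 14), (z, 34, n, 32, k, a, 14), (z, 34, n, 35, u, a, 14)}.
Keep only column(s) B, A: {(16, 14), (32, 14), (35, 14)}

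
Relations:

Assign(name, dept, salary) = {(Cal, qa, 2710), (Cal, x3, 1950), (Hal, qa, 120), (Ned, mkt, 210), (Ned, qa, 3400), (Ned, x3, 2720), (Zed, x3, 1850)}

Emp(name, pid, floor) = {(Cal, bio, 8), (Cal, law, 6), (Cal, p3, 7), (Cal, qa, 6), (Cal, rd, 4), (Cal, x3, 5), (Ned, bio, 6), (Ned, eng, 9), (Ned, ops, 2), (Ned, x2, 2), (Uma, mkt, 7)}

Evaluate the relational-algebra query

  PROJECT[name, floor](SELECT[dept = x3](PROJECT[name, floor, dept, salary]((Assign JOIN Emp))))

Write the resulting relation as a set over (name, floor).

{(Cal, 4), (Cal, 5), (Cal, 6), (Cal, 7), (Cal, 8), (Ned, 2), (Ned, 6), (Ned, 9)}

Assign ⋈ Emp (natural join on name): {(Cal, qa, 2710, bio, 8), (Cal, qa, 2710, law, 6), (Cal, qa, 2710, p3, 7), (Cal, qa, 2710, qa, 6), (Cal, qa, 2710, rd, 4), (Cal, qa, 2710, x3, 5), (Cal, x3, 1950, bio, 8), (Cal, x3, 1950, law, 6), (Cal, x3, 1950, p3, 7), (Cal, x3, 1950, qa, 6), (Cal, x3, 1950, rd, 4), (Cal, x3, 1950, x3, 5), (Ned, mkt, 210, bio, 6), (Ned, mkt, 210, eng, 9), (Ned, mkt, 210, ops, 2), (Ned, mkt, 210, x2, 2), (Ned, qa, 3400, bio, 6), (Ned, qa, 3400, eng, 9), (Ned, qa, 3400, ops, 2), (Ned, qa, 3400, x2, 2), (Ned, x3, 2720, bio, 6), (Ned, x3, 2720, eng, 9), (Ned, x3, 2720, ops, 2), (Ned, x3, 2720, x2, 2)}
Keep only column(s) name, floor, dept, salary (5 duplicate(s) eliminated): {(Cal, 4, qa, 2710), (Cal, 4, x3, 1950), (Cal, 5, qa, 2710), (Cal, 5, x3, 1950), (Cal, 6, qa, 2710), (Cal, 6, x3, 1950), (Cal, 7, qa, 2710), (Cal, 7, x3, 1950), (Cal, 8, qa, 2710), (Cal, 8, x3, 1950), (Ned, 2, mkt, 210), (Ned, 2, qa, 3400), (Ned, 2, x3, 2720), (Ned, 6, mkt, 210), (Ned, 6, qa, 3400), (Ned, 6, x3, 2720), (Ned, 9, mkt, 210), (Ned, 9, qa, 3400), (Ned, 9, x3, 2720)}
σ[dept = x3]: keep tuples satisfying dept = x3 → {(Cal, 4, x3, 1950), (Cal, 5, x3, 1950), (Cal, 6, x3, 1950), (Cal, 7, x3, 1950), (Cal, 8, x3, 1950), (Ned, 2, x3, 2720), (Ned, 6, x3, 2720), (Ned, 9, x3, 2720)}
Keep only column(s) name, floor: {(Cal, 4), (Cal, 5), (Cal, 6), (Cal, 7), (Cal, 8), (Ned, 2), (Ned, 6), (Ned, 9)}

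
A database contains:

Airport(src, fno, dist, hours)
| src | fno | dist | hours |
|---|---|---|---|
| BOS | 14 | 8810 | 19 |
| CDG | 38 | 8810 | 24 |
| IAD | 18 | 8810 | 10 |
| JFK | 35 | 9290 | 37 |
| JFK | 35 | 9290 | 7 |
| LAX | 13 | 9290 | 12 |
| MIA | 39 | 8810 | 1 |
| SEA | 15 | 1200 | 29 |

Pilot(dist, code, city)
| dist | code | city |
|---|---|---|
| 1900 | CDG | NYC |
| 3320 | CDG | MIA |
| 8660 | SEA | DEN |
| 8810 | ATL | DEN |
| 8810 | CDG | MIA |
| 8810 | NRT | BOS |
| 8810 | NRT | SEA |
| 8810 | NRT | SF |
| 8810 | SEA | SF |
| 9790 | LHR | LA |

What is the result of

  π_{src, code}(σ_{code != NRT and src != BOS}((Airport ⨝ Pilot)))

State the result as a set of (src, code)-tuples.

{(CDG, ATL), (CDG, CDG), (CDG, SEA), (IAD, ATL), (IAD, CDG), (IAD, SEA), (MIA, ATL), (MIA, CDG), (MIA, SEA)}

Airport ⋈ Pilot (natural join on dist): {(BOS, 14, 8810, 19, ATL, DEN), (BOS, 14, 8810, 19, CDG, MIA), (BOS, 14, 8810, 19, NRT, BOS), (BOS, 14, 8810, 19, NRT, SEA), (BOS, 14, 8810, 19, NRT, SF), (BOS, 14, 8810, 19, SEA, SF), (CDG, 38, 8810, 24, ATL, DEN), (CDG, 38, 8810, 24, CDG, MIA), (CDG, 38, 8810, 24, NRT, BOS), (CDG, 38, 8810, 24, NRT, SEA), (CDG, 38, 8810, 24, NRT, SF), (CDG, 38, 8810, 24, SEA, SF), (IAD, 18, 8810, 10, ATL, DEN), (IAD, 18, 8810, 10, CDG, MIA), (IAD, 18, 8810, 10, NRT, BOS), (IAD, 18, 8810, 10, NRT, SEA), (IAD, 18, 8810, 10, NRT, SF), (IAD, 18, 8810, 10, SEA, SF), (MIA, 39, 8810, 1, ATL, DEN), (MIA, 39, 8810, 1, CDG, MIA), (MIA, 39, 8810, 1, NRT, BOS), (MIA, 39, 8810, 1, NRT, SEA), (MIA, 39, 8810, 1, NRT, SF), (MIA, 39, 8810, 1, SEA, SF)}
Apply σ_{code != NRT and src != BOS}; surviving tuples: {(CDG, 38, 8810, 24, ATL, DEN), (CDG, 38, 8810, 24, CDG, MIA), (CDG, 38, 8810, 24, SEA, SF), (IAD, 18, 8810, 10, ATL, DEN), (IAD, 18, 8810, 10, CDG, MIA), (IAD, 18, 8810, 10, SEA, SF), (MIA, 39, 8810, 1, ATL, DEN), (MIA, 39, 8810, 1, CDG, MIA), (MIA, 39, 8810, 1, SEA, SF)}
π[src, code]: project onto (src, code) → {(CDG, ATL), (CDG, CDG), (CDG, SEA), (IAD, ATL), (IAD, CDG), (IAD, SEA), (MIA, ATL), (MIA, CDG), (MIA, SEA)}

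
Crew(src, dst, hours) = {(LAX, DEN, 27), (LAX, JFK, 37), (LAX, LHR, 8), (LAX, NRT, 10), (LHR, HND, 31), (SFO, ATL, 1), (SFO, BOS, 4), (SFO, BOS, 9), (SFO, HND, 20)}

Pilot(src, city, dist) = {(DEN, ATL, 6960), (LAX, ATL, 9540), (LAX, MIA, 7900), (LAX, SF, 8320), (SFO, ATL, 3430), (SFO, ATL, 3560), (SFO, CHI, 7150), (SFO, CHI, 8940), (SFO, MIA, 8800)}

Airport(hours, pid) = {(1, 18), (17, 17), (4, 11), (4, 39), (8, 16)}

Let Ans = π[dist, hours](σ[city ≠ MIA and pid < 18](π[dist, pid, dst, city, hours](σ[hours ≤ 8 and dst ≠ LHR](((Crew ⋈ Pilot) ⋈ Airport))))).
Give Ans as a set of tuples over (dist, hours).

Natural join on src: {(LAX, DEN, 27, ATL, 9540), (LAX, DEN, 27, MIA, 7900), (LAX, DEN, 27, SF, 8320), (LAX, JFK, 37, ATL, 9540), (LAX, JFK, 37, MIA, 7900), (LAX, JFK, 37, SF, 8320), (LAX, LHR, 8, ATL, 9540), (LAX, LHR, 8, MIA, 7900), (LAX, LHR, 8, SF, 8320), (LAX, NRT, 10, ATL, 9540), (LAX, NRT, 10, MIA, 7900), (LAX, NRT, 10, SF, 8320), (SFO, ATL, 1, ATL, 3430), (SFO, ATL, 1, ATL, 3560), (SFO, ATL, 1, CHI, 7150), (SFO, ATL, 1, CHI, 8940), (SFO, ATL, 1, MIA, 8800), (SFO, BOS, 4, ATL, 3430), (SFO, BOS, 4, ATL, 3560), (SFO, BOS, 4, CHI, 7150), (SFO, BOS, 4, CHI, 8940), (SFO, BOS, 4, MIA, 8800), (SFO, BOS, 9, ATL, 3430), (SFO, BOS, 9, ATL, 3560), (SFO, BOS, 9, CHI, 7150), (SFO, BOS, 9, CHI, 8940), (SFO, BOS, 9, MIA, 8800), (SFO, HND, 20, ATL, 3430), (SFO, HND, 20, ATL, 3560), (SFO, HND, 20, CHI, 7150), (SFO, HND, 20, CHI, 8940), (SFO, HND, 20, MIA, 8800)}
Natural join on hours: {(LAX, LHR, 8, ATL, 9540, 16), (LAX, LHR, 8, MIA, 7900, 16), (LAX, LHR, 8, SF, 8320, 16), (SFO, ATL, 1, ATL, 3430, 18), (SFO, ATL, 1, ATL, 3560, 18), (SFO, ATL, 1, CHI, 7150, 18), (SFO, ATL, 1, CHI, 8940, 18), (SFO, ATL, 1, MIA, 8800, 18), (SFO, BOS, 4, ATL, 3430, 11), (SFO, BOS, 4, ATL, 3430, 39), (SFO, BOS, 4, ATL, 3560, 11), (SFO, BOS, 4, ATL, 3560, 39), (SFO, BOS, 4, CHI, 7150, 11), (SFO, BOS, 4, CHI, 7150, 39), (SFO, BOS, 4, CHI, 8940, 11), (SFO, BOS, 4, CHI, 8940, 39), (SFO, BOS, 4, MIA, 8800, 11), (SFO, BOS, 4, MIA, 8800, 39)}
Selection hours ≤ 8 and dst ≠ LHR: {(SFO, ATL, 1, ATL, 3430, 18), (SFO, ATL, 1, ATL, 3560, 18), (SFO, ATL, 1, CHI, 7150, 18), (SFO, ATL, 1, CHI, 8940, 18), (SFO, ATL, 1, MIA, 8800, 18), (SFO, BOS, 4, ATL, 3430, 11), (SFO, BOS, 4, ATL, 3430, 39), (SFO, BOS, 4, ATL, 3560, 11), (SFO, BOS, 4, ATL, 3560, 39), (SFO, BOS, 4, CHI, 7150, 11), (SFO, BOS, 4, CHI, 7150, 39), (SFO, BOS, 4, CHI, 8940, 11), (SFO, BOS, 4, CHI, 8940, 39), (SFO, BOS, 4, MIA, 8800, 11), (SFO, BOS, 4, MIA, 8800, 39)}
Keep only column(s) dist, pid, dst, city, hours: {(3430, 11, BOS, ATL, 4), (3430, 18, ATL, ATL, 1), (3430, 39, BOS, ATL, 4), (3560, 11, BOS, ATL, 4), (3560, 18, ATL, ATL, 1), (3560, 39, BOS, ATL, 4), (7150, 11, BOS, CHI, 4), (7150, 18, ATL, CHI, 1), (7150, 39, BOS, CHI, 4), (8800, 11, BOS, MIA, 4), (8800, 18, ATL, MIA, 1), (8800, 39, BOS, MIA, 4), (8940, 11, BOS, CHI, 4), (8940, 18, ATL, CHI, 1), (8940, 39, BOS, CHI, 4)}
Selection city ≠ MIA and pid < 18: {(3430, 11, BOS, ATL, 4), (3560, 11, BOS, ATL, 4), (7150, 11, BOS, CHI, 4), (8940, 11, BOS, CHI, 4)}
Keep only column(s) dist, hours: {(3430, 4), (3560, 4), (7150, 4), (8940, 4)}

{(3430, 4), (3560, 4), (7150, 4), (8940, 4)}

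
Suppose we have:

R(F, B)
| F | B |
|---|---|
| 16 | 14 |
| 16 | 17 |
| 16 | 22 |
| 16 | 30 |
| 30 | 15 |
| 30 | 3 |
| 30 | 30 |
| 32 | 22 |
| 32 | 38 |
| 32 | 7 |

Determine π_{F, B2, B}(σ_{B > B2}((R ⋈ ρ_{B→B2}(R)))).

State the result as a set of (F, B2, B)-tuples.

ρ[B→B2]: schema becomes (F, B2); tuples unchanged.
Natural join on F: {(16, 14, 14), (16, 14, 17), (16, 14, 22), (16, 14, 30), (16, 17, 14), (16, 17, 17), (16, 17, 22), (16, 17, 30), (16, 22, 14), (16, 22, 17), (16, 22, 22), (16, 22, 30), (16, 30, 14), (16, 30, 17), (16, 30, 22), (16, 30, 30), (30, 15, 15), (30, 15, 3), (30, 15, 30), (30, 3, 15), (30, 3, 3), (30, 3, 30), (30, 30, 15), (30, 30, 3), (30, 30, 30), (32, 22, 22), (32, 22, 38), (32, 22, 7), (32, 38, 22), (32, 38, 38), (32, 38, 7), (32, 7, 22), (32, 7, 38), (32, 7, 7)}
σ[B > B2]: keep tuples satisfying B > B2 → {(16, 17, 14), (16, 22, 14), (16, 22, 17), (16, 30, 14), (16, 30, 17), (16, 30, 22), (30, 15, 3), (30, 30, 15), (30, 30, 3), (32, 22, 7), (32, 38, 22), (32, 38, 7)}
π_{F, B2, B} gives {(16, 14, 17), (16, 14, 22), (16, 14, 30), (16, 17, 22), (16, 17, 30), (16, 22, 30), (30, 15, 30), (30, 3, 15), (30, 3, 30), (32, 22, 38), (32, 7, 22), (32, 7, 38)}.

{(16, 14, 17), (16, 14, 22), (16, 14, 30), (16, 17, 22), (16, 17, 30), (16, 22, 30), (30, 15, 30), (30, 3, 15), (30, 3, 30), (32, 22, 38), (32, 7, 22), (32, 7, 38)}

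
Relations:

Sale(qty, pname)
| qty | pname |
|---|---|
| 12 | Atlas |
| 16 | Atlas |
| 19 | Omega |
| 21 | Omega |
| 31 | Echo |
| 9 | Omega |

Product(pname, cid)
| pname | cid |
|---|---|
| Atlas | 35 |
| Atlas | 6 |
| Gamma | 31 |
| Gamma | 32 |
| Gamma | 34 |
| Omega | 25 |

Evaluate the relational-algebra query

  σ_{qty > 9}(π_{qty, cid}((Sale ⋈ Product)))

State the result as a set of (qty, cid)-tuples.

{(12, 35), (12, 6), (16, 35), (16, 6), (19, 25), (21, 25)}

Joining Sale and Product on pname yields {(12, Atlas, 35), (12, Atlas, 6), (16, Atlas, 35), (16, Atlas, 6), (19, Omega, 25), (21, Omega, 25), (9, Omega, 25)}.
Projecting to qty, cid: {(12, 35), (12, 6), (16, 35), (16, 6), (19, 25), (21, 25), (9, 25)}
Selection qty > 9: {(12, 35), (12, 6), (16, 35), (16, 6), (19, 25), (21, 25)}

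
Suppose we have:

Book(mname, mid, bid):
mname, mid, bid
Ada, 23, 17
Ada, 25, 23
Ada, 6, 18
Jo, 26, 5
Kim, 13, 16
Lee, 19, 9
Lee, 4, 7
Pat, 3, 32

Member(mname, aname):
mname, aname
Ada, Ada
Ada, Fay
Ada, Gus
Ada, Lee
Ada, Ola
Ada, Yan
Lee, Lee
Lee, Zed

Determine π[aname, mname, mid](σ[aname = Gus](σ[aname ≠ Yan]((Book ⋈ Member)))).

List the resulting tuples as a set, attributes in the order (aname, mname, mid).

{(Gus, Ada, 23), (Gus, Ada, 25), (Gus, Ada, 6)}

Natural join on mname: {(Ada, 23, 17, Ada), (Ada, 23, 17, Fay), (Ada, 23, 17, Gus), (Ada, 23, 17, Lee), (Ada, 23, 17, Ola), (Ada, 23, 17, Yan), (Ada, 25, 23, Ada), (Ada, 25, 23, Fay), (Ada, 25, 23, Gus), (Ada, 25, 23, Lee), (Ada, 25, 23, Ola), (Ada, 25, 23, Yan), (Ada, 6, 18, Ada), (Ada, 6, 18, Fay), (Ada, 6, 18, Gus), (Ada, 6, 18, Lee), (Ada, 6, 18, Ola), (Ada, 6, 18, Yan), (Lee, 19, 9, Lee), (Lee, 19, 9, Zed), (Lee, 4, 7, Lee), (Lee, 4, 7, Zed)}
Filtering on aname ≠ Yan leaves {(Ada, 23, 17, Ada), (Ada, 23, 17, Fay), (Ada, 23, 17, Gus), (Ada, 23, 17, Lee), (Ada, 23, 17, Ola), (Ada, 25, 23, Ada), (Ada, 25, 23, Fay), (Ada, 25, 23, Gus), (Ada, 25, 23, Lee), (Ada, 25, 23, Ola), (Ada, 6, 18, Ada), (Ada, 6, 18, Fay), (Ada, 6, 18, Gus), (Ada, 6, 18, Lee), (Ada, 6, 18, Ola), (Lee, 19, 9, Lee), (Lee, 19, 9, Zed), (Lee, 4, 7, Lee), (Lee, 4, 7, Zed)}.
Filtering on aname = Gus leaves {(Ada, 23, 17, Gus), (Ada, 25, 23, Gus), (Ada, 6, 18, Gus)}.
π[aname, mname, mid]: project onto (aname, mname, mid) → {(Gus, Ada, 23), (Gus, Ada, 25), (Gus, Ada, 6)}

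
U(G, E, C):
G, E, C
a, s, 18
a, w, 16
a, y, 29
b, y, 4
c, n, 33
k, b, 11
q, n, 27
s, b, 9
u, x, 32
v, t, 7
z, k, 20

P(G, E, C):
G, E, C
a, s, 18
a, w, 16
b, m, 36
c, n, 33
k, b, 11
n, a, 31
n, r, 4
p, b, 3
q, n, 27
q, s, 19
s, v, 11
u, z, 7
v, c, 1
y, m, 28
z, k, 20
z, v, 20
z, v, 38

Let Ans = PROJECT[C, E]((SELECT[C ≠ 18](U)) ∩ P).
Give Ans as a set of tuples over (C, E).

{(11, b), (16, w), (20, k), (27, n), (33, n)}

Apply σ_{C ≠ 18}; surviving tuples: {(a, w, 16), (a, y, 29), (b, y, 4), (c, n, 33), (k, b, 11), (q, n, 27), (s, b, 9), (u, x, 32), (v, t, 7), (z, k, 20)}
Intersection: {(a, w, 16), (a, y, 29), (b, y, 4), (c, n, 33), (k, b, 11), (q, n, 27), (s, b, 9), (u, x, 32), (v, t, 7), (z, k, 20)} with {(a, s, 18), (a, w, 16), (b, m, 36), (c, n, 33), (k, b, 11), (n, a, 31), (n, r, 4), (p, b, 3), (q, n, 27), (q, s, 19), (s, v, 11), (u, z, 7), (v, c, 1), (y, m, 28), (z, k, 20), (z, v, 20), (z, v, 38)} → {(a, w, 16), (c, n, 33), (k, b, 11), (q, n, 27), (z, k, 20)}
π_{C, E} gives {(11, b), (16, w), (20, k), (27, n), (33, n)}.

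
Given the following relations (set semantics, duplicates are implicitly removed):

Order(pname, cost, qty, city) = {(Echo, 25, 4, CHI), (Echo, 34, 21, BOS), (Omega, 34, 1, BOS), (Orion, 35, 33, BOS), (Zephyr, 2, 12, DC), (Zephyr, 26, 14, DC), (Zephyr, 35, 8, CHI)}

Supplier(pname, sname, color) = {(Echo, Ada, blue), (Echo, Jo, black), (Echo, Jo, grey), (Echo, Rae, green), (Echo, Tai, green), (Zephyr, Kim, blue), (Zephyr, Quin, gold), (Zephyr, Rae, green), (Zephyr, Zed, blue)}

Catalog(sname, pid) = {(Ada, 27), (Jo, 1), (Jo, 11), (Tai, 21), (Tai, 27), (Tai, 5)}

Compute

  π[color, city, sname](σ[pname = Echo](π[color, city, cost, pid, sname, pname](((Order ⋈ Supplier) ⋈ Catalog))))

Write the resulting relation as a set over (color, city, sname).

Order ⋈ Supplier (natural join on pname): {(Echo, 25, 4, CHI, Ada, blue), (Echo, 25, 4, CHI, Jo, black), (Echo, 25, 4, CHI, Jo, grey), (Echo, 25, 4, CHI, Rae, green), (Echo, 25, 4, CHI, Tai, green), (Echo, 34, 21, BOS, Ada, blue), (Echo, 34, 21, BOS, Jo, black), (Echo, 34, 21, BOS, Jo, grey), (Echo, 34, 21, BOS, Rae, green), (Echo, 34, 21, BOS, Tai, green), (Zephyr, 2, 12, DC, Kim, blue), (Zephyr, 2, 12, DC, Quin, gold), (Zephyr, 2, 12, DC, Rae, green), (Zephyr, 2, 12, DC, Zed, blue), (Zephyr, 26, 14, DC, Kim, blue), (Zephyr, 26, 14, DC, Quin, gold), (Zephyr, 26, 14, DC, Rae, green), (Zephyr, 26, 14, DC, Zed, blue), (Zephyr, 35, 8, CHI, Kim, blue), (Zephyr, 35, 8, CHI, Quin, gold), (Zephyr, 35, 8, CHI, Rae, green), (Zephyr, 35, 8, CHI, Zed, blue)}
(Order ⋈ Supplier) ⋈ Catalog (natural join on sname): {(Echo, 25, 4, CHI, Ada, blue, 27), (Echo, 25, 4, CHI, Jo, black, 1), (Echo, 25, 4, CHI, Jo, black, 11), (Echo, 25, 4, CHI, Jo, grey, 1), (Echo, 25, 4, CHI, Jo, grey, 11), (Echo, 25, 4, CHI, Tai, green, 21), (Echo, 25, 4, CHI, Tai, green, 27), (Echo, 25, 4, CHI, Tai, green, 5), (Echo, 34, 21, BOS, Ada, blue, 27), (Echo, 34, 21, BOS, Jo, black, 1), (Echo, 34, 21, BOS, Jo, black, 11), (Echo, 34, 21, BOS, Jo, grey, 1), (Echo, 34, 21, BOS, Jo, grey, 11), (Echo, 34, 21, BOS, Tai, green, 21), (Echo, 34, 21, BOS, Tai, green, 27), (Echo, 34, 21, BOS, Tai, green, 5)}
π[color, city, cost, pid, sname, pname]: project onto (color, city, cost, pid, sname, pname) → {(black, BOS, 34, 1, Jo, Echo), (black, BOS, 34, 11, Jo, Echo), (black, CHI, 25, 1, Jo, Echo), (black, CHI, 25, 11, Jo, Echo), (blue, BOS, 34, 27, Ada, Echo), (blue, CHI, 25, 27, Ada, Echo), (green, BOS, 34, 21, Tai, Echo), (green, BOS, 34, 27, Tai, Echo), (green, BOS, 34, 5, Tai, Echo), (green, CHI, 25, 21, Tai, Echo), (green, CHI, 25, 27, Tai, Echo), (green, CHI, 25, 5, Tai, Echo), (grey, BOS, 34, 1, Jo, Echo), (grey, BOS, 34, 11, Jo, Echo), (grey, CHI, 25, 1, Jo, Echo), (grey, CHI, 25, 11, Jo, Echo)}
σ[pname = Echo]: keep tuples satisfying pname = Echo → {(black, BOS, 34, 1, Jo, Echo), (black, BOS, 34, 11, Jo, Echo), (black, CHI, 25, 1, Jo, Echo), (black, CHI, 25, 11, Jo, Echo), (blue, BOS, 34, 27, Ada, Echo), (blue, CHI, 25, 27, Ada, Echo), (green, BOS, 34, 21, Tai, Echo), (green, BOS, 34, 27, Tai, Echo), (green, BOS, 34, 5, Tai, Echo), (green, CHI, 25, 21, Tai, Echo), (green, CHI, 25, 27, Tai, Echo), (green, CHI, 25, 5, Tai, Echo), (grey, BOS, 34, 1, Jo, Echo), (grey, BOS, 34, 11, Jo, Echo), (grey, CHI, 25, 1, Jo, Echo), (grey, CHI, 25, 11, Jo, Echo)}
π[color, city, sname]: project onto (color, city, sname) (8 duplicate(s) eliminated) → {(black, BOS, Jo), (black, CHI, Jo), (blue, BOS, Ada), (blue, CHI, Ada), (green, BOS, Tai), (green, CHI, Tai), (grey, BOS, Jo), (grey, CHI, Jo)}

{(black, BOS, Jo), (black, CHI, Jo), (blue, BOS, Ada), (blue, CHI, Ada), (green, BOS, Tai), (green, CHI, Tai), (grey, BOS, Jo), (grey, CHI, Jo)}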